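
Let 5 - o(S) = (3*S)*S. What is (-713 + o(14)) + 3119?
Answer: 1823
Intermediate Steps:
o(S) = 5 - 3*S² (o(S) = 5 - 3*S*S = 5 - 3*S²)
(-713 + o(14)) + 3119 = (-713 + (5 - 3*14²)) + 3119 = (-713 + (5 - 3*196)) + 3119 = (-713 + (5 - 588)) + 3119 = (-713 - 583) + 3119 = -1296 + 3119 = 1823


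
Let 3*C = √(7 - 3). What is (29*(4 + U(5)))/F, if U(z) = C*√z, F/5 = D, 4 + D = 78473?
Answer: 116/392345 + 58*√5/1177035 ≈ 0.00040584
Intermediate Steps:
D = 78469 (D = -4 + 78473 = 78469)
F = 392345 (F = 5*78469 = 392345)
C = ⅔ (C = √(7 - 3)/3 = √4/3 = (⅓)*2 = ⅔ ≈ 0.66667)
U(z) = 2*√z/3
(29*(4 + U(5)))/F = (29*(4 + 2*√5/3))/392345 = (116 + 58*√5/3)*(1/392345) = 116/392345 + 58*√5/1177035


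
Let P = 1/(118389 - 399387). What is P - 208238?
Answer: -58514461525/280998 ≈ -2.0824e+5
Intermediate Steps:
P = -1/280998 (P = 1/(-280998) = -1/280998 ≈ -3.5587e-6)
P - 208238 = -1/280998 - 208238 = -58514461525/280998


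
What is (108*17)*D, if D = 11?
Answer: 20196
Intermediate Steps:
(108*17)*D = (108*17)*11 = 1836*11 = 20196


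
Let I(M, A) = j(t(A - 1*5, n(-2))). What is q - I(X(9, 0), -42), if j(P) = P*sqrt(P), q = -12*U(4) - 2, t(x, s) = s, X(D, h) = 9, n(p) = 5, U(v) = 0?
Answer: -2 - 5*sqrt(5) ≈ -13.180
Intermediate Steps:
q = -2 (q = -12*0 - 2 = 0 - 2 = -2)
j(P) = P**(3/2)
I(M, A) = 5*sqrt(5) (I(M, A) = 5**(3/2) = 5*sqrt(5))
q - I(X(9, 0), -42) = -2 - 5*sqrt(5)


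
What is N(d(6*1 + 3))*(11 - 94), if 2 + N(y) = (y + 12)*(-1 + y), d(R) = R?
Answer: -13778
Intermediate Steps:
N(y) = -2 + (-1 + y)*(12 + y) (N(y) = -2 + (y + 12)*(-1 + y) = -2 + (12 + y)*(-1 + y) = -2 + (-1 + y)*(12 + y))
N(d(6*1 + 3))*(11 - 94) = (-14 + (6*1 + 3)**2 + 11*(6*1 + 3))*(11 - 94) = (-14 + (6 + 3)**2 + 11*(6 + 3))*(-83) = (-14 + 9**2 + 11*9)*(-83) = (-14 + 81 + 99)*(-83) = 166*(-83) = -13778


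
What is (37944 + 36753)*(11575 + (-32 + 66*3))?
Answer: 877017477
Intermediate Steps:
(37944 + 36753)*(11575 + (-32 + 66*3)) = 74697*(11575 + (-32 + 198)) = 74697*(11575 + 166) = 74697*11741 = 877017477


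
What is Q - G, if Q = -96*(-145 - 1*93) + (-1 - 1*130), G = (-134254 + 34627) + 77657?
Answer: 44687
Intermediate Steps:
G = -21970 (G = -99627 + 77657 = -21970)
Q = 22717 (Q = -96*(-145 - 93) + (-1 - 130) = -96*(-238) - 131 = 22848 - 131 = 22717)
Q - G = 22717 - 1*(-21970) = 22717 + 21970 = 44687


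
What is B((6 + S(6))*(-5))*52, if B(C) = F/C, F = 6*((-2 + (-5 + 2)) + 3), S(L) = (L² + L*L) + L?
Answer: 52/35 ≈ 1.4857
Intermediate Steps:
S(L) = L + 2*L² (S(L) = (L² + L²) + L = 2*L² + L = L + 2*L²)
F = -12 (F = 6*((-2 - 3) + 3) = 6*(-5 + 3) = 6*(-2) = -12)
B(C) = -12/C
B((6 + S(6))*(-5))*52 = -12*(-1/(5*(6 + 6*(1 + 2*6))))*52 = -12*(-1/(5*(6 + 6*(1 + 12))))*52 = -12*(-1/(5*(6 + 6*13)))*52 = -12*(-1/(5*(6 + 78)))*52 = -12/(84*(-5))*52 = -12/(-420)*52 = -12*(-1/420)*52 = (1/35)*52 = 52/35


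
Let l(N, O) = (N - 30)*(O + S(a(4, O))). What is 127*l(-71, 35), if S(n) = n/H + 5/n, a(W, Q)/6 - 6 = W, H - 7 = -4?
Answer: -8478647/12 ≈ -7.0655e+5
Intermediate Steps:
H = 3 (H = 7 - 4 = 3)
a(W, Q) = 36 + 6*W
S(n) = 5/n + n/3 (S(n) = n/3 + 5/n = 5/n + n/3)
l(N, O) = (-30 + N)*(241/12 + O) (l(N, O) = (N - 30)*(O + (5/(36 + 6*4) + (36 + 6*4)/3)) = (-30 + N)*(O + (5/(36 + 24) + (36 + 24)/3)) = (-30 + N)*(O + (5/60 + (⅓)*60)) = (-30 + N)*(O + (5*(1/60) + 20)) = (-30 + N)*(O + (1/12 + 20)) = (-30 + N)*(O + 241/12) = (-30 + N)*(241/12 + O))
127*l(-71, 35) = 127*(-1205/2 - 30*35 + (241/12)*(-71) - 71*35) = 127*(-1205/2 - 1050 - 17111/12 - 2485) = 127*(-66761/12) = -8478647/12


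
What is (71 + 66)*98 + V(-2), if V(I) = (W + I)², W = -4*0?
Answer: 13430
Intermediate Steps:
W = 0
V(I) = I² (V(I) = (0 + I)² = I²)
(71 + 66)*98 + V(-2) = (71 + 66)*98 + (-2)² = 137*98 + 4 = 13426 + 4 = 13430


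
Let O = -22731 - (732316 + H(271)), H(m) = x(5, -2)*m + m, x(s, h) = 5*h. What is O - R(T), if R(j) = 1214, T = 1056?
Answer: -753822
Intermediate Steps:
H(m) = -9*m (H(m) = (5*(-2))*m + m = -10*m + m = -9*m)
O = -752608 (O = -22731 - (732316 - 9*271) = -22731 - (732316 - 2439) = -22731 - 1*729877 = -22731 - 729877 = -752608)
O - R(T) = -752608 - 1*1214 = -752608 - 1214 = -753822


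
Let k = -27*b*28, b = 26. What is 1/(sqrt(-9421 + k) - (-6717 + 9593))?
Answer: -2876/8300453 - I*sqrt(29077)/8300453 ≈ -0.00034649 - 2.0543e-5*I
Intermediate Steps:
k = -19656 (k = -27*26*28 = -702*28 = -19656)
1/(sqrt(-9421 + k) - (-6717 + 9593)) = 1/(sqrt(-9421 - 19656) - (-6717 + 9593)) = 1/(sqrt(-29077) - 1*2876) = 1/(I*sqrt(29077) - 2876) = 1/(-2876 + I*sqrt(29077))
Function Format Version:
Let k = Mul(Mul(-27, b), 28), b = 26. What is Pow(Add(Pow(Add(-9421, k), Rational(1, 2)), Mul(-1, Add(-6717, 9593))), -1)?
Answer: Add(Rational(-2876, 8300453), Mul(Rational(-1, 8300453), I, Pow(29077, Rational(1, 2)))) ≈ Add(-0.00034649, Mul(-2.0543e-5, I))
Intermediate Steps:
k = -19656 (k = Mul(Mul(-27, 26), 28) = Mul(-702, 28) = -19656)
Pow(Add(Pow(Add(-9421, k), Rational(1, 2)), Mul(-1, Add(-6717, 9593))), -1) = Pow(Add(Pow(Add(-9421, -19656), Rational(1, 2)), Mul(-1, Add(-6717, 9593))), -1) = Pow(Add(Pow(-29077, Rational(1, 2)), Mul(-1, 2876)), -1) = Pow(Add(Mul(I, Pow(29077, Rational(1, 2))), -2876), -1) = Pow(Add(-2876, Mul(I, Pow(29077, Rational(1, 2)))), -1)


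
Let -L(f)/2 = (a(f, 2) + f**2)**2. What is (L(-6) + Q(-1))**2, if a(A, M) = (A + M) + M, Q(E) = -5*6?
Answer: 5484964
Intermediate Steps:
Q(E) = -30
a(A, M) = A + 2*M
L(f) = -2*(4 + f + f**2)**2 (L(f) = -2*((f + 2*2) + f**2)**2 = -2*((f + 4) + f**2)**2 = -2*((4 + f) + f**2)**2 = -2*(4 + f + f**2)**2)
(L(-6) + Q(-1))**2 = (-2*(4 - 6 + (-6)**2)**2 - 30)**2 = (-2*(4 - 6 + 36)**2 - 30)**2 = (-2*34**2 - 30)**2 = (-2*1156 - 30)**2 = (-2312 - 30)**2 = (-2342)**2 = 5484964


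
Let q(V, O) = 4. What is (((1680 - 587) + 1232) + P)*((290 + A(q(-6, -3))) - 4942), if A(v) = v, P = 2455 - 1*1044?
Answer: -17364928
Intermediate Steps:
P = 1411 (P = 2455 - 1044 = 1411)
(((1680 - 587) + 1232) + P)*((290 + A(q(-6, -3))) - 4942) = (((1680 - 587) + 1232) + 1411)*((290 + 4) - 4942) = ((1093 + 1232) + 1411)*(294 - 4942) = (2325 + 1411)*(-4648) = 3736*(-4648) = -17364928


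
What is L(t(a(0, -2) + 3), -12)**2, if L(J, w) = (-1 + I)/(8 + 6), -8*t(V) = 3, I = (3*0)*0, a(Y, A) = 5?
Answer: 1/196 ≈ 0.0051020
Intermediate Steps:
I = 0 (I = 0*0 = 0)
t(V) = -3/8 (t(V) = -1/8*3 = -3/8)
L(J, w) = -1/14 (L(J, w) = (-1 + 0)/(8 + 6) = -1/14)
L(t(a(0, -2) + 3), -12)**2 = (-1/14)**2 = 1/196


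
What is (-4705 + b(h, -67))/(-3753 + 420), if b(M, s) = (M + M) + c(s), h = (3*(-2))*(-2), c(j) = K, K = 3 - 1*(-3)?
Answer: 425/303 ≈ 1.4026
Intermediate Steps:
K = 6 (K = 3 + 3 = 6)
c(j) = 6
h = 12 (h = -6*(-2) = 12)
b(M, s) = 6 + 2*M (b(M, s) = (M + M) + 6 = 2*M + 6 = 6 + 2*M)
(-4705 + b(h, -67))/(-3753 + 420) = (-4705 + (6 + 2*12))/(-3753 + 420) = (-4705 + (6 + 24))/(-3333) = (-4705 + 30)*(-1/3333) = -4675*(-1/3333) = 425/303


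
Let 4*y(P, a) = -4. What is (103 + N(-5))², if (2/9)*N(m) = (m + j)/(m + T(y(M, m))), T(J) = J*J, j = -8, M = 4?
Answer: 885481/64 ≈ 13836.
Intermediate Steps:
y(P, a) = -1 (y(P, a) = (¼)*(-4) = -1)
T(J) = J²
N(m) = 9*(-8 + m)/(2*(1 + m)) (N(m) = 9*((m - 8)/(m + (-1)²))/2 = 9*((-8 + m)/(m + 1))/2 = 9*((-8 + m)/(1 + m))/2 = 9*(-8 + m)/(2*(1 + m)))
(103 + N(-5))² = (103 + 9*(-8 - 5)/(2*(1 - 5)))² = (103 + (9/2)*(-13)/(-4))² = (103 + (9/2)*(-¼)*(-13))² = (103 + 117/8)² = (941/8)² = 885481/64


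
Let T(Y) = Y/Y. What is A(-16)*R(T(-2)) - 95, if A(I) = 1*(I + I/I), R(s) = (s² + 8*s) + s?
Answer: -245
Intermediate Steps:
T(Y) = 1
R(s) = s² + 9*s
A(I) = 1 + I (A(I) = 1*(I + 1) = 1*(1 + I) = 1 + I)
A(-16)*R(T(-2)) - 95 = (1 - 16)*(1*(9 + 1)) - 95 = -15*10 - 95 = -150 - 95 = -245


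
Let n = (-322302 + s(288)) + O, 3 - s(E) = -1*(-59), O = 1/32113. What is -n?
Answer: 10351882453/32113 ≈ 3.2236e+5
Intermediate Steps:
O = 1/32113 ≈ 3.1140e-5
s(E) = -56 (s(E) = 3 - (-1)*(-59) = 3 - 1*59 = 3 - 59 = -56)
n = -10351882453/32113 (n = (-322302 - 56) + 1/32113 = -322358 + 1/32113 = -10351882453/32113 ≈ -3.2236e+5)
-n = -1*(-10351882453/32113) = 10351882453/32113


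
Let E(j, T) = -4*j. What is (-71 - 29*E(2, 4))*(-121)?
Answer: -19481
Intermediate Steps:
(-71 - 29*E(2, 4))*(-121) = (-71 - (-116)*2)*(-121) = (-71 - 29*(-8))*(-121) = (-71 + 232)*(-121) = 161*(-121) = -19481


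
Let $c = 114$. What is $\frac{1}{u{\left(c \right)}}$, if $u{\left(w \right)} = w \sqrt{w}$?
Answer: $\frac{\sqrt{114}}{12996} \approx 0.00082157$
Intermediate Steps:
$u{\left(w \right)} = w^{\frac{3}{2}}$
$\frac{1}{u{\left(c \right)}} = \frac{1}{114^{\frac{3}{2}}} = \frac{1}{114 \sqrt{114}} = \frac{\sqrt{114}}{12996}$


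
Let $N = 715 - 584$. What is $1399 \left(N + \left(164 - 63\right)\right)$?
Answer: $324568$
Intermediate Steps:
$N = 131$ ($N = 715 - 584 = 131$)
$1399 \left(N + \left(164 - 63\right)\right) = 1399 \left(131 + \left(164 - 63\right)\right) = 1399 \left(131 + 101\right) = 1399 \cdot 232 = 324568$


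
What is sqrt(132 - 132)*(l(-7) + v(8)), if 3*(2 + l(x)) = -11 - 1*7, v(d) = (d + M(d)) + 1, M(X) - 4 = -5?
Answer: 0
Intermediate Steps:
M(X) = -1 (M(X) = 4 - 5 = -1)
v(d) = d (v(d) = (d - 1) + 1 = (-1 + d) + 1 = d)
l(x) = -8 (l(x) = -2 + (-11 - 1*7)/3 = -2 + (-11 - 7)/3 = -2 + (1/3)*(-18) = -2 - 6 = -8)
sqrt(132 - 132)*(l(-7) + v(8)) = sqrt(132 - 132)*(-8 + 8) = sqrt(0)*0 = 0*0 = 0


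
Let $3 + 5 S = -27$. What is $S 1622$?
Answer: $-9732$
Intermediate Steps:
$S = -6$ ($S = - \frac{3}{5} + \frac{1}{5} \left(-27\right) = - \frac{3}{5} - \frac{27}{5} = -6$)
$S 1622 = \left(-6\right) 1622 = -9732$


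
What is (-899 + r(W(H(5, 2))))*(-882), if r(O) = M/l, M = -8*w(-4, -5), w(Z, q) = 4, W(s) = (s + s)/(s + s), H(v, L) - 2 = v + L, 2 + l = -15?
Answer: 13451382/17 ≈ 7.9126e+5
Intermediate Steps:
l = -17 (l = -2 - 15 = -17)
H(v, L) = 2 + L + v (H(v, L) = 2 + (v + L) = 2 + (L + v) = 2 + L + v)
W(s) = 1 (W(s) = (2*s)/((2*s)) = (2*s)*(1/(2*s)) = 1)
M = -32 (M = -8*4 = -32)
r(O) = 32/17 (r(O) = -32/(-17) = -32*(-1/17) = 32/17)
(-899 + r(W(H(5, 2))))*(-882) = (-899 + 32/17)*(-882) = -15251/17*(-882) = 13451382/17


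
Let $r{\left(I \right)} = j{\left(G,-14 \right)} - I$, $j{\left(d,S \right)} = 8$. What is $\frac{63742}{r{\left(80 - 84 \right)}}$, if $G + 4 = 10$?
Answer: $\frac{31871}{6} \approx 5311.8$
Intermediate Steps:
$G = 6$ ($G = -4 + 10 = 6$)
$r{\left(I \right)} = 8 - I$
$\frac{63742}{r{\left(80 - 84 \right)}} = \frac{63742}{8 - \left(80 - 84\right)} = \frac{63742}{8 - -4} = \frac{63742}{8 + 4} = \frac{63742}{12} = 63742 \cdot \frac{1}{12} = \frac{31871}{6}$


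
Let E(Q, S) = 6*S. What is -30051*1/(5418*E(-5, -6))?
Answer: 53/344 ≈ 0.15407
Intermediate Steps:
-30051*1/(5418*E(-5, -6)) = -30051/((63*86)*(6*(-6))) = -30051/(5418*(-36)) = -30051/(-195048) = -30051*(-1/195048) = 53/344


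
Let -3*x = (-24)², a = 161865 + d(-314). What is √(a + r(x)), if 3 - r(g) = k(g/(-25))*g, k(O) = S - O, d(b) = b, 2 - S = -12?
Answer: √4069186/5 ≈ 403.44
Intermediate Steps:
S = 14 (S = 2 - 1*(-12) = 2 + 12 = 14)
k(O) = 14 - O
a = 161551 (a = 161865 - 314 = 161551)
x = -192 (x = -⅓*(-24)² = -⅓*576 = -192)
r(g) = 3 - g*(14 + g/25) (r(g) = 3 - (14 - g/(-25))*g = 3 - (14 - g*(-1)/25)*g = 3 - (14 - (-1)*g/25)*g = 3 - (14 + g/25)*g = 3 - g*(14 + g/25))
√(a + r(x)) = √(161551 + (3 - 1/25*(-192)*(350 - 192))) = √(161551 + (3 - 1/25*(-192)*158)) = √(161551 + (3 + 30336/25)) = √(161551 + 30411/25) = √(4069186/25) = √4069186/5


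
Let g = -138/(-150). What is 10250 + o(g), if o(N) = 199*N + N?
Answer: 10434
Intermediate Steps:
g = 23/25 (g = -138*(-1/150) = 23/25 ≈ 0.92000)
o(N) = 200*N
10250 + o(g) = 10250 + 200*(23/25) = 10250 + 184 = 10434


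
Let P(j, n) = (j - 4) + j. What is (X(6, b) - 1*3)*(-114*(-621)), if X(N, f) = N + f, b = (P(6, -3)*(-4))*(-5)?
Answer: 11539422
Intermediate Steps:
P(j, n) = -4 + 2*j (P(j, n) = (-4 + j) + j = -4 + 2*j)
b = 160 (b = ((-4 + 2*6)*(-4))*(-5) = ((-4 + 12)*(-4))*(-5) = (8*(-4))*(-5) = -32*(-5) = 160)
(X(6, b) - 1*3)*(-114*(-621)) = ((6 + 160) - 1*3)*(-114*(-621)) = (166 - 3)*70794 = 163*70794 = 11539422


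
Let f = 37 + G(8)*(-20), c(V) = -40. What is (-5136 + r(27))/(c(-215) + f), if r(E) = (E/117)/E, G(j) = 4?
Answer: 600911/9711 ≈ 61.879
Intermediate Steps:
r(E) = 1/117 (r(E) = (E*(1/117))/E = (E/117)/E = 1/117)
f = -43 (f = 37 + 4*(-20) = 37 - 80 = -43)
(-5136 + r(27))/(c(-215) + f) = (-5136 + 1/117)/(-40 - 43) = -600911/117/(-83) = -600911/117*(-1/83) = 600911/9711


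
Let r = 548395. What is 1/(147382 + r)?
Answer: 1/695777 ≈ 1.4372e-6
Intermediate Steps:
1/(147382 + r) = 1/(147382 + 548395) = 1/695777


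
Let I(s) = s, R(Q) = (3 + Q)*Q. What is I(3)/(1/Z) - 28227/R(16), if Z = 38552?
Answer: 35131197/304 ≈ 1.1556e+5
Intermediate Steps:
R(Q) = Q*(3 + Q)
I(3)/(1/Z) - 28227/R(16) = 3/(1/38552) - 28227*1/(16*(3 + 16)) = 3/(1/38552) - 28227/(16*19) = 3*38552 - 28227/304 = 115656 - 28227*1/304 = 115656 - 28227/304 = 35131197/304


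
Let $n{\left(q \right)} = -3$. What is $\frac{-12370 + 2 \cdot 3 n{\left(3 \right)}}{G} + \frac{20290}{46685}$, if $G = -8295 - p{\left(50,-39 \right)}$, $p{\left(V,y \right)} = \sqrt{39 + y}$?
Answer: $\frac{149327866}{77450415} \approx 1.928$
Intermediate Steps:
$G = -8295$ ($G = -8295 - \sqrt{39 - 39} = -8295 - \sqrt{0} = -8295 - 0 = -8295 + 0 = -8295$)
$\frac{-12370 + 2 \cdot 3 n{\left(3 \right)}}{G} + \frac{20290}{46685} = \frac{-12370 + 2 \cdot 3 \left(-3\right)}{-8295} + \frac{20290}{46685} = \left(-12370 + 6 \left(-3\right)\right) \left(- \frac{1}{8295}\right) + 20290 \cdot \frac{1}{46685} = \left(-12370 - 18\right) \left(- \frac{1}{8295}\right) + \frac{4058}{9337} = \left(-12388\right) \left(- \frac{1}{8295}\right) + \frac{4058}{9337} = \frac{12388}{8295} + \frac{4058}{9337} = \frac{149327866}{77450415}$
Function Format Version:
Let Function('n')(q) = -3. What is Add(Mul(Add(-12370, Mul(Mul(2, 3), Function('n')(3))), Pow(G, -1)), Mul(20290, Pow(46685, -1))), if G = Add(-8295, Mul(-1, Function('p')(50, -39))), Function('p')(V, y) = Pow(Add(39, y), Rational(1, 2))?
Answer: Rational(149327866, 77450415) ≈ 1.9280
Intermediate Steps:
G = -8295 (G = Add(-8295, Mul(-1, Pow(Add(39, -39), Rational(1, 2)))) = Add(-8295, Mul(-1, Pow(0, Rational(1, 2)))) = Add(-8295, Mul(-1, 0)) = Add(-8295, 0) = -8295)
Add(Mul(Add(-12370, Mul(Mul(2, 3), Function('n')(3))), Pow(G, -1)), Mul(20290, Pow(46685, -1))) = Add(Mul(Add(-12370, Mul(Mul(2, 3), -3)), Pow(-8295, -1)), Mul(20290, Pow(46685, -1))) = Add(Mul(Add(-12370, Mul(6, -3)), Rational(-1, 8295)), Mul(20290, Rational(1, 46685))) = Add(Mul(Add(-12370, -18), Rational(-1, 8295)), Rational(4058, 9337)) = Add(Mul(-12388, Rational(-1, 8295)), Rational(4058, 9337)) = Add(Rational(12388, 8295), Rational(4058, 9337)) = Rational(149327866, 77450415)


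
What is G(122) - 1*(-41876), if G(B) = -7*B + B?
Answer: 41144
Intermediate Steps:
G(B) = -6*B
G(122) - 1*(-41876) = -6*122 - 1*(-41876) = -732 + 41876 = 41144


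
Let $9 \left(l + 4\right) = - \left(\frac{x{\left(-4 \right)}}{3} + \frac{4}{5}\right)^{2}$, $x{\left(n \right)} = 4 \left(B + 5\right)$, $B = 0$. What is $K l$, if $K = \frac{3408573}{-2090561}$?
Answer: $\frac{23455527004}{1411128675} \approx 16.622$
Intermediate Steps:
$x{\left(n \right)} = 20$ ($x{\left(n \right)} = 4 \left(0 + 5\right) = 4 \cdot 5 = 20$)
$K = - \frac{3408573}{2090561}$ ($K = 3408573 \left(- \frac{1}{2090561}\right) = - \frac{3408573}{2090561} \approx -1.6305$)
$l = - \frac{20644}{2025}$ ($l = -4 + \frac{\left(-1\right) \left(\frac{20}{3} + \frac{4}{5}\right)^{2}}{9} = -4 + \frac{\left(-1\right) \left(\frac{112}{15}\right)^{2}}{9} = -4 + \frac{\left(-1\right) \frac{12544}{225}}{9} = -4 + \frac{1}{9} \left(- \frac{12544}{225}\right) = -4 - \frac{12544}{2025} = - \frac{20644}{2025} \approx -10.195$)
$K l = \left(- \frac{3408573}{2090561}\right) \left(- \frac{20644}{2025}\right) = \frac{23455527004}{1411128675}$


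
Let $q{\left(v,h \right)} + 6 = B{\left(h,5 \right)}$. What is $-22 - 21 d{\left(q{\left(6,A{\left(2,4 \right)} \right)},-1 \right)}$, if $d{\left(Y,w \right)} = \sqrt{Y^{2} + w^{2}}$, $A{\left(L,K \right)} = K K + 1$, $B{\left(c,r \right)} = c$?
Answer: $-22 - 21 \sqrt{122} \approx -253.95$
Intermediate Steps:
$A{\left(L,K \right)} = 1 + K^{2}$ ($A{\left(L,K \right)} = K^{2} + 1 = 1 + K^{2}$)
$q{\left(v,h \right)} = -6 + h$
$-22 - 21 d{\left(q{\left(6,A{\left(2,4 \right)} \right)},-1 \right)} = -22 - 21 \sqrt{\left(-6 + \left(1 + 4^{2}\right)\right)^{2} + \left(-1\right)^{2}} = -22 - 21 \sqrt{\left(-6 + \left(1 + 16\right)\right)^{2} + 1} = -22 - 21 \sqrt{\left(-6 + 17\right)^{2} + 1} = -22 - 21 \sqrt{11^{2} + 1} = -22 - 21 \sqrt{121 + 1} = -22 - 21 \sqrt{122}$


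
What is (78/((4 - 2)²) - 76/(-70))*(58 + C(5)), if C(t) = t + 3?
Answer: 47553/35 ≈ 1358.7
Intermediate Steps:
C(t) = 3 + t
(78/((4 - 2)²) - 76/(-70))*(58 + C(5)) = (78/((4 - 2)²) - 76/(-70))*(58 + (3 + 5)) = (78/(2²) - 76*(-1/70))*(58 + 8) = (78/4 + 38/35)*66 = (78*(¼) + 38/35)*66 = (39/2 + 38/35)*66 = (1441/70)*66 = 47553/35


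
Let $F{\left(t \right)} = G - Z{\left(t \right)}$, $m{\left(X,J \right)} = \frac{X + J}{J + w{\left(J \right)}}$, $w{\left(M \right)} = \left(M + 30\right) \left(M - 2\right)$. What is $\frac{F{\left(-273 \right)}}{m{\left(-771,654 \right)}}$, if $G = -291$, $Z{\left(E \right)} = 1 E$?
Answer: $\frac{893244}{13} \approx 68711.0$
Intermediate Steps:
$w{\left(M \right)} = \left(-2 + M\right) \left(30 + M\right)$ ($w{\left(M \right)} = \left(30 + M\right) \left(-2 + M\right) = \left(-2 + M\right) \left(30 + M\right)$)
$Z{\left(E \right)} = E$
$m{\left(X,J \right)} = \frac{J + X}{-60 + J^{2} + 29 J}$ ($m{\left(X,J \right)} = \frac{X + J}{J + \left(-60 + J^{2} + 28 J\right)} = \frac{J + X}{-60 + J^{2} + 29 J}$)
$F{\left(t \right)} = -291 - t$
$\frac{F{\left(-273 \right)}}{m{\left(-771,654 \right)}} = \frac{-291 - -273}{\frac{1}{-60 + 654^{2} + 29 \cdot 654} \left(654 - 771\right)} = \frac{-291 + 273}{\frac{1}{-60 + 427716 + 18966} \left(-117\right)} = - \frac{18}{\frac{1}{446622} \left(-117\right)} = - \frac{18}{- \frac{39}{148874}} = \left(-18\right) \left(- \frac{148874}{39}\right) = \frac{893244}{13}$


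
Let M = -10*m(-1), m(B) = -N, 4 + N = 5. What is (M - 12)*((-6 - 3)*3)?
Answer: 54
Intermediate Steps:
N = 1 (N = -4 + 5 = 1)
m(B) = -1 (m(B) = -1*1 = -1)
M = 10 (M = -10*(-1) = 10)
(M - 12)*((-6 - 3)*3) = (10 - 12)*((-6 - 3)*3) = -(-18)*3 = -2*(-27) = 54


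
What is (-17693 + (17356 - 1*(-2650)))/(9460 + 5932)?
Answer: 2313/15392 ≈ 0.15027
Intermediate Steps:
(-17693 + (17356 - 1*(-2650)))/(9460 + 5932) = (-17693 + (17356 + 2650))/15392 = (-17693 + 20006)*(1/15392) = 2313*(1/15392) = 2313/15392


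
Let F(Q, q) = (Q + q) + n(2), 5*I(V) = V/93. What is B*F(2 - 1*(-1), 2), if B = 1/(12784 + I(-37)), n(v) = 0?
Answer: 2325/5944523 ≈ 0.00039112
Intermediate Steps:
I(V) = V/465 (I(V) = (V/93)/5 = V/465)
F(Q, q) = Q + q (F(Q, q) = (Q + q) + 0 = Q + q)
B = 465/5944523 (B = 1/(12784 + (1/465)*(-37)) = 1/(12784 - 37/465) = 1/(5944523/465) = 465/5944523 ≈ 7.8223e-5)
B*F(2 - 1*(-1), 2) = 465*((2 - 1*(-1)) + 2)/5944523 = 465*((2 + 1) + 2)/5944523 = 465*(3 + 2)/5944523 = (465/5944523)*5 = 2325/5944523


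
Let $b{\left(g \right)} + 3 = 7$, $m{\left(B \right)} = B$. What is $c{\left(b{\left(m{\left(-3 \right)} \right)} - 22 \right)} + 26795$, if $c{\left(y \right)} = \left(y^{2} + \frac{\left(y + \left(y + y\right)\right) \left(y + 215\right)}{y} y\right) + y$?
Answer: $16463$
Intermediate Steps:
$b{\left(g \right)} = 4$ ($b{\left(g \right)} = -3 + 7 = 4$)
$c{\left(y \right)} = y + y^{2} + y \left(645 + 3 y\right)$ ($c{\left(y \right)} = \left(y^{2} + \frac{\left(y + 2 y\right) \left(215 + y\right)}{y} y\right) + y = \left(y^{2} + \frac{3 y \left(215 + y\right)}{y} y\right) + y = \left(y^{2} + \left(645 + 3 y\right) y\right) + y = \left(y^{2} + y \left(645 + 3 y\right)\right) + y = y + y^{2} + y \left(645 + 3 y\right)$)
$c{\left(b{\left(m{\left(-3 \right)} \right)} - 22 \right)} + 26795 = 2 \left(4 - 22\right) \left(323 + 2 \left(4 - 22\right)\right) + 26795 = 2 \left(-18\right) \left(323 + 2 \left(-18\right)\right) + 26795 = 2 \left(-18\right) \left(323 - 36\right) + 26795 = 2 \left(-18\right) 287 + 26795 = -10332 + 26795 = 16463$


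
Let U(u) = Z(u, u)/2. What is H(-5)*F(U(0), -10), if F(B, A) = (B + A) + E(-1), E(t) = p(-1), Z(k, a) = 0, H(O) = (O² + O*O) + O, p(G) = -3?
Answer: -585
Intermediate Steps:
H(O) = O + 2*O² (H(O) = (O² + O²) + O = 2*O² + O = O + 2*O²)
U(u) = 0 (U(u) = 0/2 = 0*(½) = 0)
E(t) = -3
F(B, A) = -3 + A + B (F(B, A) = (B + A) - 3 = (A + B) - 3 = -3 + A + B)
H(-5)*F(U(0), -10) = (-5*(1 + 2*(-5)))*(-3 - 10 + 0) = -5*(1 - 10)*(-13) = -5*(-9)*(-13) = 45*(-13) = -585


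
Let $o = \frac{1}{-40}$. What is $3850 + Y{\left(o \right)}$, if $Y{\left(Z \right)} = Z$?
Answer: $\frac{153999}{40} \approx 3850.0$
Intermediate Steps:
$o = - \frac{1}{40} \approx -0.025$
$3850 + Y{\left(o \right)} = 3850 - \frac{1}{40} = \frac{153999}{40}$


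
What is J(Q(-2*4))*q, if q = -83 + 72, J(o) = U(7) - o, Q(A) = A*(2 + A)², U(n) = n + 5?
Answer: -3300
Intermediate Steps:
U(n) = 5 + n
J(o) = 12 - o (J(o) = (5 + 7) - o = 12 - o)
q = -11
J(Q(-2*4))*q = (12 - (-2*4)*(2 - 2*4)²)*(-11) = (12 - (-8)*(2 - 8)²)*(-11) = (12 - (-8)*(-6)²)*(-11) = (12 - (-8)*36)*(-11) = (12 - 1*(-288))*(-11) = (12 + 288)*(-11) = 300*(-11) = -3300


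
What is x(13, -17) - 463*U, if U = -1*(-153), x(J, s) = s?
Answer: -70856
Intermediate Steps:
U = 153
x(13, -17) - 463*U = -17 - 463*153 = -17 - 70839 = -70856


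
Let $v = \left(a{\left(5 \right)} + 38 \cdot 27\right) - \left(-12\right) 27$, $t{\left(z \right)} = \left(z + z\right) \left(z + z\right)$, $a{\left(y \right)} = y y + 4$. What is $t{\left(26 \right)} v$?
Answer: $3728816$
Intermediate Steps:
$a{\left(y \right)} = 4 + y^{2}$ ($a{\left(y \right)} = y^{2} + 4 = 4 + y^{2}$)
$t{\left(z \right)} = 4 z^{2}$ ($t{\left(z \right)} = 2 z 2 z = 4 z^{2}$)
$v = 1379$ ($v = \left(\left(4 + 5^{2}\right) + 38 \cdot 27\right) - \left(-12\right) 27 = \left(\left(4 + 25\right) + 1026\right) - -324 = \left(29 + 1026\right) + 324 = 1055 + 324 = 1379$)
$t{\left(26 \right)} v = 4 \cdot 26^{2} \cdot 1379 = 4 \cdot 676 \cdot 1379 = 2704 \cdot 1379 = 3728816$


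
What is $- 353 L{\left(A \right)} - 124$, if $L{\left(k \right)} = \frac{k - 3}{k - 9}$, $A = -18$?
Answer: $- \frac{3587}{9} \approx -398.56$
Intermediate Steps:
$L{\left(k \right)} = \frac{-3 + k}{-9 + k}$
$- 353 L{\left(A \right)} - 124 = - 353 \frac{-3 - 18}{-9 - 18} - 124 = - 353 \frac{1}{-27} \left(-21\right) - 124 = - 353 \left(\left(- \frac{1}{27}\right) \left(-21\right)\right) - 124 = \left(-353\right) \frac{7}{9} - 124 = - \frac{2471}{9} - 124 = - \frac{3587}{9}$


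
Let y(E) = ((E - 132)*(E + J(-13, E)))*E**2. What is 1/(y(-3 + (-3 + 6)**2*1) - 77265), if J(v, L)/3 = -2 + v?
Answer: 1/99639 ≈ 1.0036e-5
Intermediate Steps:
J(v, L) = -6 + 3*v (J(v, L) = 3*(-2 + v) = -6 + 3*v)
y(E) = E**2*(-132 + E)*(-45 + E) (y(E) = ((E - 132)*(E + (-6 + 3*(-13))))*E**2 = ((-132 + E)*(E + (-6 - 39)))*E**2 = ((-132 + E)*(E - 45))*E**2 = ((-132 + E)*(-45 + E))*E**2 = E**2*(-132 + E)*(-45 + E))
1/(y(-3 + (-3 + 6)**2*1) - 77265) = 1/((-3 + (-3 + 6)**2*1)**2*(5940 + (-3 + (-3 + 6)**2*1)**2 - 177*(-3 + (-3 + 6)**2*1)) - 77265) = 1/((-3 + 3**2*1)**2*(5940 + (-3 + 3**2*1)**2 - 177*(-3 + 3**2*1)) - 77265) = 1/((-3 + 9*1)**2*(5940 + (-3 + 9*1)**2 - 177*(-3 + 9*1)) - 77265) = 1/((-3 + 9)**2*(5940 + (-3 + 9)**2 - 177*(-3 + 9)) - 77265) = 1/(6**2*(5940 + 6**2 - 177*6) - 77265) = 1/(36*(5940 + 36 - 1062) - 77265) = 1/(36*4914 - 77265) = 1/(176904 - 77265) = 1/99639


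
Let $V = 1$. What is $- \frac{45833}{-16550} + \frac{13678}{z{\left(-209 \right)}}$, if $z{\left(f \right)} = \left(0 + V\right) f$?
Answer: $- \frac{216791803}{3458950} \approx -62.676$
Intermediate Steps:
$z{\left(f \right)} = f$ ($z{\left(f \right)} = \left(0 + 1\right) f = 1 f = f$)
$- \frac{45833}{-16550} + \frac{13678}{z{\left(-209 \right)}} = - \frac{45833}{-16550} + \frac{13678}{-209} = \left(-45833\right) \left(- \frac{1}{16550}\right) + 13678 \left(- \frac{1}{209}\right) = \frac{45833}{16550} - \frac{13678}{209} = - \frac{216791803}{3458950}$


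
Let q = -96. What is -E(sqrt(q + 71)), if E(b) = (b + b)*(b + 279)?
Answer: 50 - 2790*I ≈ 50.0 - 2790.0*I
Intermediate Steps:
E(b) = 2*b*(279 + b) (E(b) = (2*b)*(279 + b) = 2*b*(279 + b))
-E(sqrt(q + 71)) = -2*sqrt(-96 + 71)*(279 + sqrt(-96 + 71)) = -2*sqrt(-25)*(279 + sqrt(-25)) = -2*5*I*(279 + 5*I) = -10*I*(279 + 5*I)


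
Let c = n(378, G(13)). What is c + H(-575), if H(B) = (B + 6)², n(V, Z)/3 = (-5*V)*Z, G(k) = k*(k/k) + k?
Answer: 176341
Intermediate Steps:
G(k) = 2*k (G(k) = k*1 + k = k + k = 2*k)
n(V, Z) = -15*V*Z (n(V, Z) = 3*((-5*V)*Z) = 3*(-5*V*Z) = -15*V*Z)
c = -147420 (c = -15*378*2*13 = -15*378*26 = -147420)
H(B) = (6 + B)²
c + H(-575) = -147420 + (6 - 575)² = -147420 + (-569)² = -147420 + 323761 = 176341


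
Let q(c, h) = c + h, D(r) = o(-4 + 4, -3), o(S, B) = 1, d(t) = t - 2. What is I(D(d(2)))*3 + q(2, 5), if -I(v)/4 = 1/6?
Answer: 5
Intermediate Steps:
d(t) = -2 + t
D(r) = 1
I(v) = -2/3 (I(v) = -4/6 = -4*1/6 = -2/3)
I(D(d(2)))*3 + q(2, 5) = -2/3*3 + (2 + 5) = -2 + 7 = 5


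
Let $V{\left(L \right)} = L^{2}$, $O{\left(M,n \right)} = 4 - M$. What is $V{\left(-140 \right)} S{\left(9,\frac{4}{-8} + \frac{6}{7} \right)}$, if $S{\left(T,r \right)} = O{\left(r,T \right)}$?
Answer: $71400$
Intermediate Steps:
$S{\left(T,r \right)} = 4 - r$
$V{\left(-140 \right)} S{\left(9,\frac{4}{-8} + \frac{6}{7} \right)} = \left(-140\right)^{2} \left(4 - \left(\frac{4}{-8} + \frac{6}{7}\right)\right) = 19600 \left(4 - \left(4 \left(- \frac{1}{8}\right) + 6 \cdot \frac{1}{7}\right)\right) = 19600 \left(4 - \left(- \frac{1}{2} + \frac{6}{7}\right)\right) = 19600 \left(4 - \frac{5}{14}\right) = 19600 \cdot \frac{51}{14} = 71400$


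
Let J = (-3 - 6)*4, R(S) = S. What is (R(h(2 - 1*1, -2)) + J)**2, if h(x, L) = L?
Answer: 1444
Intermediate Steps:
J = -36 (J = -9*4 = -36)
(R(h(2 - 1*1, -2)) + J)**2 = (-2 - 36)**2 = (-38)**2 = 1444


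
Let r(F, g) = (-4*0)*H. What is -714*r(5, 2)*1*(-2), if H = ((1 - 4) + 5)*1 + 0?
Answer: 0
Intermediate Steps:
H = 2 (H = (-3 + 5)*1 + 0 = 2*1 + 0 = 2 + 0 = 2)
r(F, g) = 0 (r(F, g) = -4*0*2 = 0*2 = 0)
-714*r(5, 2)*1*(-2) = -714*0*1*(-2) = -0*(-2) = -714*0 = 0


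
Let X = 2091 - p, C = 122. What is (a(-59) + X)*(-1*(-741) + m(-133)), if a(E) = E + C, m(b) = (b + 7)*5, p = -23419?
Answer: 2838603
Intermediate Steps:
m(b) = 35 + 5*b (m(b) = (7 + b)*5 = 35 + 5*b)
X = 25510 (X = 2091 - 1*(-23419) = 2091 + 23419 = 25510)
a(E) = 122 + E (a(E) = E + 122 = 122 + E)
(a(-59) + X)*(-1*(-741) + m(-133)) = ((122 - 59) + 25510)*(-1*(-741) + (35 + 5*(-133))) = (63 + 25510)*(741 + (35 - 665)) = 25573*(741 - 630) = 25573*111 = 2838603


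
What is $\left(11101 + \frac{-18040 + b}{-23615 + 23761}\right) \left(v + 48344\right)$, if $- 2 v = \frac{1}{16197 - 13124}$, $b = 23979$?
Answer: $\frac{483324263320755}{897316} \approx 5.3863 \cdot 10^{8}$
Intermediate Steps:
$v = - \frac{1}{6146}$ ($v = - \frac{1}{2 \left(16197 - 13124\right)} = - \frac{1}{2 \cdot 3073} = \left(- \frac{1}{2}\right) \frac{1}{3073} = - \frac{1}{6146} \approx -0.00016271$)
$\left(11101 + \frac{-18040 + b}{-23615 + 23761}\right) \left(v + 48344\right) = \left(11101 + \frac{-18040 + 23979}{-23615 + 23761}\right) \left(- \frac{1}{6146} + 48344\right) = \left(11101 + \frac{5939}{146}\right) \frac{297122223}{6146} = \frac{1626685}{146} \cdot \frac{297122223}{6146} = \frac{483324263320755}{897316}$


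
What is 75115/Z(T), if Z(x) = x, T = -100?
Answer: -15023/20 ≈ -751.15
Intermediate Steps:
75115/Z(T) = 75115/(-100) = 75115*(-1/100) = -15023/20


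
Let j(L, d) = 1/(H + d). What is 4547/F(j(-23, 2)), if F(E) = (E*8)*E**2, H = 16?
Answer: 3314763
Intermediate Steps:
j(L, d) = 1/(16 + d)
F(E) = 8*E**3 (F(E) = (8*E)*E**2 = 8*E**3)
4547/F(j(-23, 2)) = 4547/((8*(1/(16 + 2))**3)) = 4547/((8*(1/18)**3)) = 4547/((8*(1/5832))) = 4547/(1/729) = 4547*729 = 3314763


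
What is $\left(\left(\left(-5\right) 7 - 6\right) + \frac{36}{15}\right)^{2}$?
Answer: $\frac{37249}{25} \approx 1490.0$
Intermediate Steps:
$\left(\left(\left(-5\right) 7 - 6\right) + \frac{36}{15}\right)^{2} = \left(\left(-35 - 6\right) + 36 \cdot \frac{1}{15}\right)^{2} = \left(-41 + \frac{12}{5}\right)^{2} = \left(- \frac{193}{5}\right)^{2} = \frac{37249}{25}$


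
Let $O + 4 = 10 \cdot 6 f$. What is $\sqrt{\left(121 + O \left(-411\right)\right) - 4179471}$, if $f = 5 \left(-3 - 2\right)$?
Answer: $i \sqrt{3561206} \approx 1887.1 i$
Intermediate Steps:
$f = -25$ ($f = 5 \left(-5\right) = -25$)
$O = -1504$ ($O = -4 + 10 \cdot 6 \left(-25\right) = -4 + 60 \left(-25\right) = -4 - 1500 = -1504$)
$\sqrt{\left(121 + O \left(-411\right)\right) - 4179471} = \sqrt{\left(121 - -618144\right) - 4179471} = \sqrt{\left(121 + 618144\right) - 4179471} = \sqrt{618265 - 4179471} = \sqrt{-3561206} = i \sqrt{3561206}$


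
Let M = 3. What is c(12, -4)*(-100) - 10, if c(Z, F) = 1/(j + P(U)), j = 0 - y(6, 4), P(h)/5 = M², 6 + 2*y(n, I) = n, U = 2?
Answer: -110/9 ≈ -12.222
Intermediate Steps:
y(n, I) = -3 + n/2
P(h) = 45 (P(h) = 5*3² = 5*9 = 45)
j = 0 (j = 0 - (-3 + (½)*6) = 0 - (-3 + 3) = 0 - 1*0 = 0 + 0 = 0)
c(Z, F) = 1/45 (c(Z, F) = 1/(0 + 45) = 1/45)
c(12, -4)*(-100) - 10 = (1/45)*(-100) - 10 = -20/9 - 10 = -110/9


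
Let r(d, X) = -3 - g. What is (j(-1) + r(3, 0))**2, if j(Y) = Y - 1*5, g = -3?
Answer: 36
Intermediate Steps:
r(d, X) = 0 (r(d, X) = -3 - 1*(-3) = -3 + 3 = 0)
j(Y) = -5 + Y (j(Y) = Y - 5 = -5 + Y)
(j(-1) + r(3, 0))**2 = ((-5 - 1) + 0)**2 = (-6 + 0)**2 = (-6)**2 = 36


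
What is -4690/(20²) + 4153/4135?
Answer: -354639/33080 ≈ -10.721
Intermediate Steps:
-4690/(20²) + 4153/4135 = -4690/400 + 4153*(1/4135) = -4690*1/400 + 4153/4135 = -469/40 + 4153/4135 = -354639/33080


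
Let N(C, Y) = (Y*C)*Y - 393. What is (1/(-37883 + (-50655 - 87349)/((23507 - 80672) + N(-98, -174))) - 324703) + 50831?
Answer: -15690265336680287/57290505547 ≈ -2.7387e+5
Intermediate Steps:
N(C, Y) = -393 + C*Y² (N(C, Y) = (C*Y)*Y - 393 = C*Y² - 393 = -393 + C*Y²)
(1/(-37883 + (-50655 - 87349)/((23507 - 80672) + N(-98, -174))) - 324703) + 50831 = (1/(-37883 + (-50655 - 87349)/((23507 - 80672) + (-393 - 98*(-174)²))) - 324703) + 50831 = (1/(-37883 - 138004/(-57165 + (-393 - 98*30276))) - 324703) + 50831 = (1/(-37883 - 138004/(-57165 + (-393 - 2967048))) - 324703) + 50831 = (1/(-37883 - 138004/(-57165 - 2967441)) - 324703) + 50831 = (1/(-37883 - 138004/(-3024606)) - 324703) + 50831 = (1/(-37883 - 138004*(-1/3024606)) - 324703) + 50831 = (1/(-37883 + 69002/1512303) - 324703) + 50831 = (1/(-57290505547/1512303) - 324703) + 50831 = (-1512303/57290505547 - 324703) + 50831 = -18602399024139844/57290505547 + 50831 = -15690265336680287/57290505547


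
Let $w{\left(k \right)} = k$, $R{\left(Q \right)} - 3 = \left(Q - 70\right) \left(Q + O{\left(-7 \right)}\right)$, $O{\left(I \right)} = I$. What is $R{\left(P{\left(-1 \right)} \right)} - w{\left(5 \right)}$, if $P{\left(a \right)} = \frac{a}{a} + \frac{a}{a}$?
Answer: $338$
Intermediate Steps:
$P{\left(a \right)} = 2$ ($P{\left(a \right)} = 1 + 1 = 2$)
$R{\left(Q \right)} = 3 + \left(-70 + Q\right) \left(-7 + Q\right)$ ($R{\left(Q \right)} = 3 + \left(Q - 70\right) \left(Q - 7\right) = 3 + \left(-70 + Q\right) \left(-7 + Q\right)$)
$R{\left(P{\left(-1 \right)} \right)} - w{\left(5 \right)} = \left(493 + 2^{2} - 154\right) - 5 = \left(493 + 4 - 154\right) - 5 = 343 - 5 = 338$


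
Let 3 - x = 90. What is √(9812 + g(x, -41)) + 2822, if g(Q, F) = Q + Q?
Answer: 2822 + √9638 ≈ 2920.2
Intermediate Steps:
x = -87 (x = 3 - 1*90 = 3 - 90 = -87)
g(Q, F) = 2*Q
√(9812 + g(x, -41)) + 2822 = √(9812 + 2*(-87)) + 2822 = √(9812 - 174) + 2822 = √9638 + 2822 = 2822 + √9638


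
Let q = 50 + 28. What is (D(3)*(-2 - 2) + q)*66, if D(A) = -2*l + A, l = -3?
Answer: 2772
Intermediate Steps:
q = 78
D(A) = 6 + A (D(A) = -2*(-3) + A = 6 + A)
(D(3)*(-2 - 2) + q)*66 = ((6 + 3)*(-2 - 2) + 78)*66 = (9*(-4) + 78)*66 = (-36 + 78)*66 = 42*66 = 2772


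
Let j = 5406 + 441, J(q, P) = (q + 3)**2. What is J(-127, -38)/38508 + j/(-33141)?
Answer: 23701645/106349469 ≈ 0.22287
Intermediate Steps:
J(q, P) = (3 + q)**2
j = 5847
J(-127, -38)/38508 + j/(-33141) = (3 - 127)**2/38508 + 5847/(-33141) = (-124)**2*(1/38508) + 5847*(-1/33141) = 15376*(1/38508) - 1949/11047 = 3844/9627 - 1949/11047 = 23701645/106349469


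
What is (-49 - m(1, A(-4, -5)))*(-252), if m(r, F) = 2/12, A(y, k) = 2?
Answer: 12390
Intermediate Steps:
m(r, F) = ⅙ (m(r, F) = 2*(1/12) = ⅙)
(-49 - m(1, A(-4, -5)))*(-252) = (-49 - 1*⅙)*(-252) = (-49 - ⅙)*(-252) = -295/6*(-252) = 12390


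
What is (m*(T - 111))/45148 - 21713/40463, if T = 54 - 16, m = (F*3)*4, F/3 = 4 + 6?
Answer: -510916541/456705881 ≈ -1.1187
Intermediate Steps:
F = 30 (F = 3*(4 + 6) = 3*10 = 30)
m = 360 (m = (30*3)*4 = 90*4 = 360)
T = 38
(m*(T - 111))/45148 - 21713/40463 = (360*(38 - 111))/45148 - 21713/40463 = (360*(-73))*(1/45148) - 21713*1/40463 = -26280*1/45148 - 21713/40463 = -6570/11287 - 21713/40463 = -510916541/456705881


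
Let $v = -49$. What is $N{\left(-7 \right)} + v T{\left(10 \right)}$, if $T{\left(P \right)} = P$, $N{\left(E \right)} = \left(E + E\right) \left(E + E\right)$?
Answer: $-294$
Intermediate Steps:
$N{\left(E \right)} = 4 E^{2}$ ($N{\left(E \right)} = 2 E 2 E = 4 E^{2}$)
$N{\left(-7 \right)} + v T{\left(10 \right)} = 4 \left(-7\right)^{2} - 490 = 4 \cdot 49 - 490 = 196 - 490 = -294$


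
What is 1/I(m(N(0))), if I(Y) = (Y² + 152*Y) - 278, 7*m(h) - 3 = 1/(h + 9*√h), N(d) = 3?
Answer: -27996795036/5961732635713 - 110414934*√3/5961732635713 ≈ -0.0047282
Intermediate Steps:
m(h) = 3/7 + 1/(7*(h + 9*√h))
I(Y) = -278 + Y² + 152*Y
1/I(m(N(0))) = 1/(-278 + ((1 + 3*3 + 27*√3)/(7*(3 + 9*√3)))² + 152*((1 + 3*3 + 27*√3)/(7*(3 + 9*√3)))) = 1/(-278 + ((1 + 9 + 27*√3)/(7*(3 + 9*√3)))² + 152*((1 + 9 + 27*√3)/(7*(3 + 9*√3)))) = 1/(-278 + ((10 + 27*√3)/(7*(3 + 9*√3)))² + 152*((10 + 27*√3)/(7*(3 + 9*√3)))) = 1/(-278 + (10 + 27*√3)²/(49*(3 + 9*√3)²) + 152*(10 + 27*√3)/(7*(3 + 9*√3)))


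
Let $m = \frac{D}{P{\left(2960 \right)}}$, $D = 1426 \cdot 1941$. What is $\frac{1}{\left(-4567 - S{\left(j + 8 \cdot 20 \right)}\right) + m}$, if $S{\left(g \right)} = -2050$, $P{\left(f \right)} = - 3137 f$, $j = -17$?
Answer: $- \frac{4642760}{11687210853} \approx -0.00039725$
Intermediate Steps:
$D = 2767866$
$m = - \frac{1383933}{4642760}$ ($m = \frac{2767866}{\left(-3137\right) 2960} = \frac{2767866}{-9285520} = 2767866 \left(- \frac{1}{9285520}\right) = - \frac{1383933}{4642760} \approx -0.29808$)
$\frac{1}{\left(-4567 - S{\left(j + 8 \cdot 20 \right)}\right) + m} = \frac{1}{\left(-4567 - -2050\right) - \frac{1383933}{4642760}} = \frac{1}{\left(-4567 + 2050\right) - \frac{1383933}{4642760}} = \frac{1}{-2517 - \frac{1383933}{4642760}} = \frac{1}{- \frac{11687210853}{4642760}} = - \frac{4642760}{11687210853}$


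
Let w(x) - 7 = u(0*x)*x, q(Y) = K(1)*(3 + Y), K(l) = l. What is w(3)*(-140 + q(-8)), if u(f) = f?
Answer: -1015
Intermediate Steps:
q(Y) = 3 + Y (q(Y) = 1*(3 + Y) = 3 + Y)
w(x) = 7 (w(x) = 7 + (0*x)*x = 7 + 0*x = 7 + 0 = 7)
w(3)*(-140 + q(-8)) = 7*(-140 + (3 - 8)) = 7*(-140 - 5) = 7*(-145) = -1015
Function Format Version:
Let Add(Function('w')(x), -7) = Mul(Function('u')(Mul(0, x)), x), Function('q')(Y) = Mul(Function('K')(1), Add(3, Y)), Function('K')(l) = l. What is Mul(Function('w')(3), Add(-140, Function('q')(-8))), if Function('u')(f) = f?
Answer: -1015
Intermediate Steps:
Function('q')(Y) = Add(3, Y) (Function('q')(Y) = Mul(1, Add(3, Y)) = Add(3, Y))
Function('w')(x) = 7 (Function('w')(x) = Add(7, Mul(Mul(0, x), x)) = Add(7, Mul(0, x)) = Add(7, 0) = 7)
Mul(Function('w')(3), Add(-140, Function('q')(-8))) = Mul(7, Add(-140, Add(3, -8))) = Mul(7, Add(-140, -5)) = Mul(7, -145) = -1015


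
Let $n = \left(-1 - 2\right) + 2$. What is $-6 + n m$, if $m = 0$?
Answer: $-6$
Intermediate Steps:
$n = -1$ ($n = -3 + 2 = -1$)
$-6 + n m = -6 - 0 = -6 + 0 = -6$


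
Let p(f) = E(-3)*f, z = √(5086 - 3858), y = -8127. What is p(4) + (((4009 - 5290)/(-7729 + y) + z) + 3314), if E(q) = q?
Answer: 52357793/15856 + 2*√307 ≈ 3337.1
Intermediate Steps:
z = 2*√307 (z = √1228 = 2*√307 ≈ 35.043)
p(f) = -3*f
p(4) + (((4009 - 5290)/(-7729 + y) + z) + 3314) = -3*4 + (((4009 - 5290)/(-7729 - 8127) + 2*√307) + 3314) = -12 + ((-1281/(-15856) + 2*√307) + 3314) = -12 + ((-1281*(-1/15856) + 2*√307) + 3314) = -12 + ((1281/15856 + 2*√307) + 3314) = -12 + (52548065/15856 + 2*√307) = 52357793/15856 + 2*√307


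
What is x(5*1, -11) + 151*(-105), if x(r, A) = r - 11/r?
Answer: -79261/5 ≈ -15852.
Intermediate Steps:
x(5*1, -11) + 151*(-105) = (5*1 - 11/(5*1)) + 151*(-105) = (5 - 11/5) - 15855 = 14/5 - 15855 = -79261/5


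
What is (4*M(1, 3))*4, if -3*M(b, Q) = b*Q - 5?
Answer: 32/3 ≈ 10.667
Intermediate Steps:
M(b, Q) = 5/3 - Q*b/3 (M(b, Q) = -(b*Q - 5)/3 = -(Q*b - 5)/3 = -(-5 + Q*b)/3 = 5/3 - Q*b/3)
(4*M(1, 3))*4 = (4*(5/3 - ⅓*3*1))*4 = (4*(5/3 - 1))*4 = (4*(⅔))*4 = (8/3)*4 = 32/3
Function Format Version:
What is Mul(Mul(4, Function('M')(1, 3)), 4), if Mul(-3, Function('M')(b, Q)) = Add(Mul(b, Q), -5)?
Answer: Rational(32, 3) ≈ 10.667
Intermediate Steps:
Function('M')(b, Q) = Add(Rational(5, 3), Mul(Rational(-1, 3), Q, b)) (Function('M')(b, Q) = Mul(Rational(-1, 3), Add(Mul(b, Q), -5)) = Mul(Rational(-1, 3), Add(Mul(Q, b), -5)) = Mul(Rational(-1, 3), Add(-5, Mul(Q, b))) = Add(Rational(5, 3), Mul(Rational(-1, 3), Q, b)))
Mul(Mul(4, Function('M')(1, 3)), 4) = Mul(Mul(4, Add(Rational(5, 3), Mul(Rational(-1, 3), 3, 1))), 4) = Mul(Mul(4, Add(Rational(5, 3), -1)), 4) = Mul(Mul(4, Rational(2, 3)), 4) = Mul(Rational(8, 3), 4) = Rational(32, 3)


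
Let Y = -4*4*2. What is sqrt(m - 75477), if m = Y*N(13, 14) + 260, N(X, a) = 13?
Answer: I*sqrt(75633) ≈ 275.01*I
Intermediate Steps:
Y = -32 (Y = -16*2 = -32)
m = -156 (m = -32*13 + 260 = -416 + 260 = -156)
sqrt(m - 75477) = sqrt(-156 - 75477) = sqrt(-75633) = I*sqrt(75633)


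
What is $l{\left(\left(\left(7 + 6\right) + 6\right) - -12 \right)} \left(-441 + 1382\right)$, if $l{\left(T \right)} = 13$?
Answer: $12233$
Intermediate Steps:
$l{\left(\left(\left(7 + 6\right) + 6\right) - -12 \right)} \left(-441 + 1382\right) = 13 \left(-441 + 1382\right) = 13 \cdot 941 = 12233$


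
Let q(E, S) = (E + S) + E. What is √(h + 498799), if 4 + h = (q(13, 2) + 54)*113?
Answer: √508061 ≈ 712.78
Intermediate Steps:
q(E, S) = S + 2*E
h = 9262 (h = -4 + ((2 + 2*13) + 54)*113 = -4 + ((2 + 26) + 54)*113 = -4 + (28 + 54)*113 = -4 + 82*113 = -4 + 9266 = 9262)
√(h + 498799) = √(9262 + 498799) = √508061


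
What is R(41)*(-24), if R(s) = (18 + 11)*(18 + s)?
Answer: -41064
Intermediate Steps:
R(s) = 522 + 29*s (R(s) = 29*(18 + s) = 522 + 29*s)
R(41)*(-24) = (522 + 29*41)*(-24) = (522 + 1189)*(-24) = 1711*(-24) = -41064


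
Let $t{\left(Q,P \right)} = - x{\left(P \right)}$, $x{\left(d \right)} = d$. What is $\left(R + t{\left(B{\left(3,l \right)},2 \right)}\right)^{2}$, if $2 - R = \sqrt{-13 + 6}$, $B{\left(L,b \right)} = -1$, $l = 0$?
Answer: $-7$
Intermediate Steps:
$t{\left(Q,P \right)} = - P$
$R = 2 - i \sqrt{7}$ ($R = 2 - \sqrt{-13 + 6} = 2 - \sqrt{-7} = 2 - i \sqrt{7} \approx 2.0 - 2.6458 i$)
$\left(R + t{\left(B{\left(3,l \right)},2 \right)}\right)^{2} = \left(\left(2 - i \sqrt{7}\right) - 2\right)^{2} = \left(- i \sqrt{7}\right)^{2} = -7$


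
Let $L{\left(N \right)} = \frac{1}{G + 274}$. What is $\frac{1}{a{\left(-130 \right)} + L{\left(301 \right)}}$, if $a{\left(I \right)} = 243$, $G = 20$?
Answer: $\frac{294}{71443} \approx 0.0041152$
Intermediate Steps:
$L{\left(N \right)} = \frac{1}{294}$ ($L{\left(N \right)} = \frac{1}{20 + 274} = \frac{1}{294}$)
$\frac{1}{a{\left(-130 \right)} + L{\left(301 \right)}} = \frac{1}{243 + \frac{1}{294}} = \frac{1}{\frac{71443}{294}} = \frac{294}{71443}$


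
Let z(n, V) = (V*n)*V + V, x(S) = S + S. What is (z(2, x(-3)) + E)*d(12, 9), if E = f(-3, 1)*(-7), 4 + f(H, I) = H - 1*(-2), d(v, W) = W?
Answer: 909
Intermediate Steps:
f(H, I) = -2 + H (f(H, I) = -4 + (H - 1*(-2)) = -4 + (H + 2) = -4 + (2 + H) = -2 + H)
x(S) = 2*S
z(n, V) = V + n*V² (z(n, V) = n*V² + V = V + n*V²)
E = 35 (E = (-2 - 3)*(-7) = -5*(-7) = 35)
(z(2, x(-3)) + E)*d(12, 9) = ((2*(-3))*(1 + (2*(-3))*2) + 35)*9 = (-6*(1 - 6*2) + 35)*9 = (-6*(1 - 12) + 35)*9 = (-6*(-11) + 35)*9 = (66 + 35)*9 = 101*9 = 909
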